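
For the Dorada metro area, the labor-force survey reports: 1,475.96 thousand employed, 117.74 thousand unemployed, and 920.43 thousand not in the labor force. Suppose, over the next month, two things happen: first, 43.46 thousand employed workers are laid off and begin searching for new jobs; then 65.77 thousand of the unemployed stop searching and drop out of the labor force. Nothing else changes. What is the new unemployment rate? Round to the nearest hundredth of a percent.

Initially, labor force = 1,475.96 + 117.74 = 1,593.70 thousand, so u = 117.74/1,593.70 = 7.39%.
After the first change, employed falls and unemployed rises by 43.46; labor force unchanged → E = 1,432.50, U = 161.20, labor force = 1,593.70 thousand.
After the second change, unemployed and labor force both fall by 65.77 → E = 1,432.50, U = 95.43, labor force = 1,527.93 thousand.
New unemployment rate = 95.43 / 1,527.93 = 6.25%.

New unemployment rate ≈ 6.25%.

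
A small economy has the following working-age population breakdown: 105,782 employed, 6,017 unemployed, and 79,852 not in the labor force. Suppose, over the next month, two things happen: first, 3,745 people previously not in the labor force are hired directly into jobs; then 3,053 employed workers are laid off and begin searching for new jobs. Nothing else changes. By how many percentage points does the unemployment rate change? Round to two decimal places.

The unemployment rate changes by +2.47 percentage points.

Initially, labor force = 105,782 + 6,017 = 111,799, so u = 6,017/111,799 = 5.38%.
After the first change, employed and labor force both rise by 3,745; unemployed unchanged → E = 109,527, U = 6,017, labor force = 115,544.
After the second change, employed falls and unemployed rises by 3,053; labor force unchanged → E = 106,474, U = 9,070, labor force = 115,544.
New unemployment rate = 9,070 / 115,544 = 7.85%.
Change = 7.85% − 5.38% = +2.47 percentage points.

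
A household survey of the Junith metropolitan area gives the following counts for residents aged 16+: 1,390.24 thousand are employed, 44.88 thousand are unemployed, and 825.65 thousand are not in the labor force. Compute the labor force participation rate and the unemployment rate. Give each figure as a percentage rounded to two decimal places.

Labor force participation rate ≈ 63.48%; unemployment rate ≈ 3.13%.

Labor force = employed + unemployed = 1,390.24 + 44.88 = 1,435.12 thousand.
Working-age population = 1,435.12 + 825.65 = 2,260.77 thousand.
Unemployment rate = 44.88 / 1,435.12 = 3.13%.
Labor force participation rate = 1,435.12 / 2,260.77 = 63.48%.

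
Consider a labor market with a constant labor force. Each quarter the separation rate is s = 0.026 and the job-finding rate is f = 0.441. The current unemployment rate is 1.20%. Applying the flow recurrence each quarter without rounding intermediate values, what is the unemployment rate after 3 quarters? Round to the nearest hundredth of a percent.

With a fixed labor force, u_{t+1} = u_t + s·(1−u_t) − f·u_t = u_t·(1−s−f) + s.
Here 1−s−f = 0.533 and s = 0.026.
u_1 = 0.012000 × 0.533 + 0.026 = 0.032396.
u_2 = 0.032396 × 0.533 + 0.026 = 0.043267.
u_3 = 0.043267 × 0.533 + 0.026 = 0.049061.

Unemployment rate after three quarters ≈ 4.91%.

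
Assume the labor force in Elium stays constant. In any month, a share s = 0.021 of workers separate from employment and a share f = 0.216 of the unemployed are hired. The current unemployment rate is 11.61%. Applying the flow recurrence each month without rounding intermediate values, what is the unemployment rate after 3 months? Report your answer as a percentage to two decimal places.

Unemployment rate after three months ≈ 10.08%.

With a fixed labor force, u_{t+1} = u_t + s·(1−u_t) − f·u_t = u_t·(1−s−f) + s.
Here 1−s−f = 0.763 and s = 0.021.
u_1 = 0.116100 × 0.763 + 0.021 = 0.109584.
u_2 = 0.109584 × 0.763 + 0.021 = 0.104613.
u_3 = 0.104613 × 0.763 + 0.021 = 0.100820.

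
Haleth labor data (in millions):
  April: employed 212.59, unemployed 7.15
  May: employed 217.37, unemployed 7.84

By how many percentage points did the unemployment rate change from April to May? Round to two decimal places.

The unemployment rate changed by +0.23 percentage points.

April: labor force = 212.59 + 7.15 = 219.74; u = 7.15/219.74 = 3.25%.
May: labor force = 217.37 + 7.84 = 225.21; u = 7.84/225.21 = 3.48%.
Change = 3.48% − 3.25% = +0.23 pp.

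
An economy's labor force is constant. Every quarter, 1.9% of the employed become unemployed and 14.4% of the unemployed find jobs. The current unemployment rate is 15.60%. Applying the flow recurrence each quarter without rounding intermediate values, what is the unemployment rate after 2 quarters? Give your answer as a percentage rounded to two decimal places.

With a fixed labor force, u_{t+1} = u_t + s·(1−u_t) − f·u_t = u_t·(1−s−f) + s.
Here 1−s−f = 0.837 and s = 0.019.
u_1 = 0.156000 × 0.837 + 0.019 = 0.149572.
u_2 = 0.149572 × 0.837 + 0.019 = 0.144192.

Unemployment rate after two quarters ≈ 14.42%.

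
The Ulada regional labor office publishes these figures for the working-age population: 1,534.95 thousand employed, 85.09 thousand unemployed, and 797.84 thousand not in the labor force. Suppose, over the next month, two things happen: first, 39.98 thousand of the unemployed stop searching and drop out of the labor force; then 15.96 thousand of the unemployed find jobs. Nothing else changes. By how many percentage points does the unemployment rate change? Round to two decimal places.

The unemployment rate changes by −3.41 percentage points.

Initially, labor force = 1,534.95 + 85.09 = 1,620.04 thousand, so u = 85.09/1,620.04 = 5.25%.
After the first change, unemployed and labor force both fall by 39.98 → E = 1,534.95, U = 45.11, labor force = 1,580.06 thousand.
After the second change, unemployed falls and employed rises by 15.96; labor force unchanged → E = 1,550.91, U = 29.15, labor force = 1,580.06 thousand.
New unemployment rate = 29.15 / 1,580.06 = 1.84%.
Change = 1.84% − 5.25% = −3.41 percentage points.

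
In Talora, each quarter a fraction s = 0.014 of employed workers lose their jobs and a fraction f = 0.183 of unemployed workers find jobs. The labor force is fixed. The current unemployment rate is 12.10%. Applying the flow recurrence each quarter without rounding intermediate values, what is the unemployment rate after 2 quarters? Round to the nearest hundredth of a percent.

Unemployment rate after two quarters ≈ 10.33%.

With a fixed labor force, u_{t+1} = u_t + s·(1−u_t) − f·u_t = u_t·(1−s−f) + s.
Here 1−s−f = 0.803 and s = 0.014.
u_1 = 0.121000 × 0.803 + 0.014 = 0.111163.
u_2 = 0.111163 × 0.803 + 0.014 = 0.103264.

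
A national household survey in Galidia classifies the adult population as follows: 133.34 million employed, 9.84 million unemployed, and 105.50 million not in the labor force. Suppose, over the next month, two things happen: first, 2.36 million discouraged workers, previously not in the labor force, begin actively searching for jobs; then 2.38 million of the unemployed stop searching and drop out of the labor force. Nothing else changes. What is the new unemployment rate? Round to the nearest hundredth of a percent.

Initially, labor force = 133.34 + 9.84 = 143.18 million, so u = 9.84/143.18 = 6.87%.
After the first change, unemployed and labor force both rise by 2.36 → E = 133.34, U = 12.20, labor force = 145.54 million.
After the second change, unemployed and labor force both fall by 2.38 → E = 133.34, U = 9.82, labor force = 143.16 million.
New unemployment rate = 9.82 / 143.16 = 6.86%.

New unemployment rate ≈ 6.86%.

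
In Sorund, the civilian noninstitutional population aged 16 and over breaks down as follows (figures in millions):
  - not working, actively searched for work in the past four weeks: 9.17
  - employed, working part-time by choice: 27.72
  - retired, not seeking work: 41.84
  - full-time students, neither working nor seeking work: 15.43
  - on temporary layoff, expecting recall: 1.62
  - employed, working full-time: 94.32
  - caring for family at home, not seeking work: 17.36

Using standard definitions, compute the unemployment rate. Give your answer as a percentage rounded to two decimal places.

Unemployment rate ≈ 8.12%.

Employed = 27.72 + 94.32 = 122.04 million.
Unemployed = 9.17 + 1.62 = 10.79 million (jobless and actively searching, or on temporary layoff).
Labor force = 122.04 + 10.79 = 132.83 million.
Unemployment rate = 10.79 / 132.83 = 8.12%.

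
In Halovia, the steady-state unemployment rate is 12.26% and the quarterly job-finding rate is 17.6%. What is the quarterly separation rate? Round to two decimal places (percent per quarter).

From u* = s/(s+f): s = u·f/(1−u).
s = 0.1226 × 17.6 / (1 − 0.1226) = 2.1578 / 0.8774 ≈ 2.46% per quarter.

Separation rate ≈ 2.46% per quarter.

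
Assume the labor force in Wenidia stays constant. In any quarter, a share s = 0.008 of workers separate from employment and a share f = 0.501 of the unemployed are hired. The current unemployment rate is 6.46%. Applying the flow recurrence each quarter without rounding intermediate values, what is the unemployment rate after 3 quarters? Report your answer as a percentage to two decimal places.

Unemployment rate after three quarters ≈ 2.15%.

With a fixed labor force, u_{t+1} = u_t + s·(1−u_t) − f·u_t = u_t·(1−s−f) + s.
Here 1−s−f = 0.491 and s = 0.008.
u_1 = 0.064600 × 0.491 + 0.008 = 0.039719.
u_2 = 0.039719 × 0.491 + 0.008 = 0.027502.
u_3 = 0.027502 × 0.491 + 0.008 = 0.021503.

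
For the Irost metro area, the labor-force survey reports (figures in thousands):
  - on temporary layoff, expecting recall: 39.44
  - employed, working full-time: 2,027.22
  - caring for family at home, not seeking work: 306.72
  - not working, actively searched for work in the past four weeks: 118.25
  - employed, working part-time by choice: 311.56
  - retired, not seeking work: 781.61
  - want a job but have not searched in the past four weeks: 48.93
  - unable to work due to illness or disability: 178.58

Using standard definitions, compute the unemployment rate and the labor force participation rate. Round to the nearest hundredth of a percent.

Unemployment rate ≈ 6.32%; labor force participation rate ≈ 65.48%.

Employed = 2,027.22 + 311.56 = 2,338.78 thousand.
Unemployed = 39.44 + 118.25 = 157.69 thousand (jobless and actively searching, or on temporary layoff).
Labor force = 2,338.78 + 157.69 = 2,496.47 thousand.
Not in labor force = 306.72 + 781.61 + 48.93 + 178.58 = 1,315.84 thousand (those not working and not actively searching are outside the labor force — including those who want a job but have given up searching).
Civilian working-age population = 2,496.47 + 1,315.84 = 3,812.31 thousand.
Unemployment rate = 157.69 / 2,496.47 = 6.32%.
Labor force participation rate = 2,496.47 / 3,812.31 = 65.48%.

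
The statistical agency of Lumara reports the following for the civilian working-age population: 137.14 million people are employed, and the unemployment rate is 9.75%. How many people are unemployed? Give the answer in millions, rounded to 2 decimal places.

About 14.82 million are unemployed.

Let U be the number unemployed. The labor force is E + U, and U/(E+U) = 0.0975.
So U = 0.0975 × 137.14 / (1 − 0.0975) = 13.3711 / 0.9025 ≈ 14.82 million.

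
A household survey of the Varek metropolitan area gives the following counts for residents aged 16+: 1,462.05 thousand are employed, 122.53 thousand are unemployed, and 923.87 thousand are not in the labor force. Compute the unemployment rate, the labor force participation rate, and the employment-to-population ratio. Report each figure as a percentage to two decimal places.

Unemployment rate ≈ 7.73%; labor force participation rate ≈ 63.17%; employment-population ratio ≈ 58.28%.

Labor force = employed + unemployed = 1,462.05 + 122.53 = 1,584.58 thousand.
Working-age population = 1,584.58 + 923.87 = 2,508.45 thousand.
Unemployment rate = 122.53 / 1,584.58 = 7.73%.
Labor force participation rate = 1,584.58 / 2,508.45 = 63.17%.
Employment-population ratio = 1,462.05 / 2,508.45 = 58.28%.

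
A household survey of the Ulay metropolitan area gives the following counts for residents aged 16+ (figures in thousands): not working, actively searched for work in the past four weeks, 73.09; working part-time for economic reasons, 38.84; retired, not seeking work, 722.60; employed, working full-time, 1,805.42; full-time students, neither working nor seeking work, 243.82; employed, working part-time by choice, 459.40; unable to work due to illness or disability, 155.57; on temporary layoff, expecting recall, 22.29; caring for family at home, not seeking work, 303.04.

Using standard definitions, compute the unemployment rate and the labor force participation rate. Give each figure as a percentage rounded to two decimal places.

Employed = 38.84 + 1,805.42 + 459.40 = 2,303.66 thousand (anyone who worked, including part-time for economic reasons, counts as employed).
Unemployed = 73.09 + 22.29 = 95.38 thousand (jobless and actively searching, or on temporary layoff).
Labor force = 2,303.66 + 95.38 = 2,399.04 thousand.
Not in labor force = 722.60 + 243.82 + 155.57 + 303.04 = 1,425.03 thousand (those not working and not actively searching are outside the labor force).
Civilian working-age population = 2,399.04 + 1,425.03 = 3,824.07 thousand.
Unemployment rate = 95.38 / 2,399.04 = 3.98%.
Labor force participation rate = 2,399.04 / 3,824.07 = 62.74%.

Unemployment rate ≈ 3.98%; labor force participation rate ≈ 62.74%.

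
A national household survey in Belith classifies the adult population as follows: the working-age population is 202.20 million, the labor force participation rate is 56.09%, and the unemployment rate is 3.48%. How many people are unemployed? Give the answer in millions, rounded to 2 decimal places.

Labor force = 0.5609 × 202.20 = 113.41 million.
Unemployed = 0.0348 × 113.41 ≈ 3.95 million.

About 3.95 million are unemployed.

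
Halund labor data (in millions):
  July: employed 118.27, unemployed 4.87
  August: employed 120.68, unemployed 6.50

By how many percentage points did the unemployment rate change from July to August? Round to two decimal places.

July: labor force = 118.27 + 4.87 = 123.14; u = 4.87/123.14 = 3.95%.
August: labor force = 120.68 + 6.50 = 127.18; u = 6.50/127.18 = 5.11%.
Change = 5.11% − 3.95% = +1.16 pp.

The unemployment rate changed by +1.16 percentage points.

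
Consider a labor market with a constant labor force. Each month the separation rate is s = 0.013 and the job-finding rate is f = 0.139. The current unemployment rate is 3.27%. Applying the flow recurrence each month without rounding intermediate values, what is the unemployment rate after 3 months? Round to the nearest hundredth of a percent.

Unemployment rate after three months ≈ 5.33%.

With a fixed labor force, u_{t+1} = u_t + s·(1−u_t) − f·u_t = u_t·(1−s−f) + s.
Here 1−s−f = 0.848 and s = 0.013.
u_1 = 0.032700 × 0.848 + 0.013 = 0.040730.
u_2 = 0.040730 × 0.848 + 0.013 = 0.047539.
u_3 = 0.047539 × 0.848 + 0.013 = 0.053313.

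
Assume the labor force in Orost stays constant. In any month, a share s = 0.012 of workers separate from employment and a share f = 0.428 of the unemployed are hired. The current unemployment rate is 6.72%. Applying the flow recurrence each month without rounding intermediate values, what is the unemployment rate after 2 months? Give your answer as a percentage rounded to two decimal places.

Unemployment rate after two months ≈ 3.98%.

With a fixed labor force, u_{t+1} = u_t + s·(1−u_t) − f·u_t = u_t·(1−s−f) + s.
Here 1−s−f = 0.560 and s = 0.012.
u_1 = 0.067200 × 0.560 + 0.012 = 0.049632.
u_2 = 0.049632 × 0.560 + 0.012 = 0.039794.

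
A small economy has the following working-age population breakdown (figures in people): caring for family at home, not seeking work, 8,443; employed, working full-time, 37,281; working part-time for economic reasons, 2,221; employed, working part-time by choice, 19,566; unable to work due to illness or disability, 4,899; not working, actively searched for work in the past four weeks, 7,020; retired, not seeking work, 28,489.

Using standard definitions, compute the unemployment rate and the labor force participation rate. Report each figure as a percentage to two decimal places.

Unemployment rate ≈ 10.62%; labor force participation rate ≈ 61.24%.

Employed = 37,281 + 2,221 + 19,566 = 59,068 (anyone who worked, including part-time for economic reasons, counts as employed).
Unemployed = 7,020.
Labor force = 59,068 + 7,020 = 66,088.
Not in labor force = 8,443 + 4,899 + 28,489 = 41,831 (those not working and not actively searching are outside the labor force).
Civilian working-age population = 66,088 + 41,831 = 107,919.
Unemployment rate = 7,020 / 66,088 = 10.62%.
Labor force participation rate = 66,088 / 107,919 = 61.24%.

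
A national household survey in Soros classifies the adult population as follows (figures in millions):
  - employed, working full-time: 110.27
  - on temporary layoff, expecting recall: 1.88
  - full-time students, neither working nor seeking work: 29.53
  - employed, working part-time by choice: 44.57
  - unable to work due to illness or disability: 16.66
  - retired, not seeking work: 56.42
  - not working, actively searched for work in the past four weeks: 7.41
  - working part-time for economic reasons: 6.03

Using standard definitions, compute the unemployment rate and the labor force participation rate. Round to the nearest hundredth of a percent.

Unemployment rate ≈ 5.46%; labor force participation rate ≈ 62.38%.

Employed = 110.27 + 44.57 + 6.03 = 160.87 million (anyone who worked, including part-time for economic reasons, counts as employed).
Unemployed = 1.88 + 7.41 = 9.29 million (jobless and actively searching, or on temporary layoff).
Labor force = 160.87 + 9.29 = 170.16 million.
Not in labor force = 29.53 + 16.66 + 56.42 = 102.61 million (those not working and not actively searching are outside the labor force).
Civilian working-age population = 170.16 + 102.61 = 272.77 million.
Unemployment rate = 9.29 / 170.16 = 5.46%.
Labor force participation rate = 170.16 / 272.77 = 62.38%.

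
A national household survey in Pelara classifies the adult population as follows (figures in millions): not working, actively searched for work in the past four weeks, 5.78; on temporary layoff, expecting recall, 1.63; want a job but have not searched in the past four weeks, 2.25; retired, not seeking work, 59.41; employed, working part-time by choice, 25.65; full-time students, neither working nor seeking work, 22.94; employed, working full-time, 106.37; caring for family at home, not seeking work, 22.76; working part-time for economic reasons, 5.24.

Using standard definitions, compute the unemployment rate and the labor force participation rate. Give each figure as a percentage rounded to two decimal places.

Unemployment rate ≈ 5.12%; labor force participation rate ≈ 57.40%.

Employed = 25.65 + 106.37 + 5.24 = 137.26 million (anyone who worked, including part-time for economic reasons, counts as employed).
Unemployed = 5.78 + 1.63 = 7.41 million (jobless and actively searching, or on temporary layoff).
Labor force = 137.26 + 7.41 = 144.67 million.
Not in labor force = 2.25 + 59.41 + 22.94 + 22.76 = 107.36 million (those not working and not actively searching are outside the labor force — including those who want a job but have given up searching).
Civilian working-age population = 144.67 + 107.36 = 252.03 million.
Unemployment rate = 7.41 / 144.67 = 5.12%.
Labor force participation rate = 144.67 / 252.03 = 57.40%.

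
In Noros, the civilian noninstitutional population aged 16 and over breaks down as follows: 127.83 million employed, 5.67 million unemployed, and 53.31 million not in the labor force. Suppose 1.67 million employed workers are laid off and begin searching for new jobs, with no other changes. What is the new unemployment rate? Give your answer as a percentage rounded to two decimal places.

Initially, labor force = 127.83 + 5.67 = 133.50 million, so u = 5.67/133.50 = 4.25%.
After the change, employed falls and unemployed rises by 1.67; labor force unchanged → E = 126.16, U = 7.34, labor force = 133.50 million.
New unemployment rate = 7.34 / 133.50 = 5.50%.

New unemployment rate ≈ 5.50%.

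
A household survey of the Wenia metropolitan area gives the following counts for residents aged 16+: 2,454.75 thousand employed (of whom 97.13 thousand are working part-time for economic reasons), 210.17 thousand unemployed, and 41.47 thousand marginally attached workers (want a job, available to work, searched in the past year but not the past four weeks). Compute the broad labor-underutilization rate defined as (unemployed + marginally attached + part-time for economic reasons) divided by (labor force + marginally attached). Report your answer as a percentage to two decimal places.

Labor force = 2,454.75 + 210.17 = 2,664.92 thousand.
Numerator = 210.17 + 41.47 + 97.13 = 348.77 thousand.
Denominator = 2,664.92 + 41.47 = 2,706.39 thousand.
Broad rate = 348.77 / 2,706.39 = 12.89%.

Broad underutilization rate ≈ 12.89%.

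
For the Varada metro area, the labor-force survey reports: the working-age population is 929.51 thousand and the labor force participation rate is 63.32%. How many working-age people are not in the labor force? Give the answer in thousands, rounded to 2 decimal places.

Share not in the labor force = 1 − 0.6332 = 0.3668.
Not in labor force = 0.3668 × 929.51 ≈ 340.94 thousand.

About 340.94 thousand are not in the labor force.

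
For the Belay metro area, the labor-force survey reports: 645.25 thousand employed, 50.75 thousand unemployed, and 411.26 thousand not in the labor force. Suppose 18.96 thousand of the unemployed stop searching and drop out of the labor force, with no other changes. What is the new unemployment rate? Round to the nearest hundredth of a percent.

New unemployment rate ≈ 4.70%.

Initially, labor force = 645.25 + 50.75 = 696.00 thousand, so u = 50.75/696.00 = 7.29%.
After the change, unemployed and labor force both fall by 18.96 → E = 645.25, U = 31.79, labor force = 677.04 thousand.
New unemployment rate = 31.79 / 677.04 = 4.70%.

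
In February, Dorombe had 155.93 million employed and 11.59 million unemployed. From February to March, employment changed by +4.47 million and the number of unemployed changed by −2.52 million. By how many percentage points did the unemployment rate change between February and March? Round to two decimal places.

February: labor force = 155.93 + 11.59 = 167.52; u = 11.59/167.52 = 6.92%.
March: labor force = 160.40 + 9.07 = 169.47; u = 9.07/169.47 = 5.35%.
Change = 5.35% − 6.92% = −1.57 pp.

The unemployment rate changed by −1.57 percentage points.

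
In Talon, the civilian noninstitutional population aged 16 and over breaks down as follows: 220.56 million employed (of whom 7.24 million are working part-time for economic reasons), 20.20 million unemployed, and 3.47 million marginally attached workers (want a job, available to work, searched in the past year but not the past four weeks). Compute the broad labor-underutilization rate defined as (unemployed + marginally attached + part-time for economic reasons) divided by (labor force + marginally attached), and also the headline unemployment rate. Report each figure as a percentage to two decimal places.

Broad underutilization rate ≈ 12.66%; headline unemployment rate ≈ 8.39%.

Labor force = 220.56 + 20.20 = 240.76 million.
Numerator = 20.20 + 3.47 + 7.24 = 30.91 million.
Denominator = 240.76 + 3.47 = 244.23 million.
Broad rate = 30.91 / 244.23 = 12.66%.
Headline unemployment rate = 20.20 / 240.76 = 8.39%.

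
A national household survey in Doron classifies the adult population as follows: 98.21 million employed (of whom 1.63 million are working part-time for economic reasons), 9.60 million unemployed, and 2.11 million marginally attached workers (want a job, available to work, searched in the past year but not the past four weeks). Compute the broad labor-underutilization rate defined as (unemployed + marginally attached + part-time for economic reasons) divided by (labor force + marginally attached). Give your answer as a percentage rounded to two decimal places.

Broad underutilization rate ≈ 12.14%.

Labor force = 98.21 + 9.60 = 107.81 million.
Numerator = 9.60 + 2.11 + 1.63 = 13.34 million.
Denominator = 107.81 + 2.11 = 109.92 million.
Broad rate = 13.34 / 109.92 = 12.14%.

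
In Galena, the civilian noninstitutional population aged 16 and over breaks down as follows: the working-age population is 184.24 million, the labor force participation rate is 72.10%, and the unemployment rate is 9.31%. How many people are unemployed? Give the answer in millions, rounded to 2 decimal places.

Labor force = 0.7210 × 184.24 = 132.84 million.
Unemployed = 0.0931 × 132.84 ≈ 12.37 million.

About 12.37 million are unemployed.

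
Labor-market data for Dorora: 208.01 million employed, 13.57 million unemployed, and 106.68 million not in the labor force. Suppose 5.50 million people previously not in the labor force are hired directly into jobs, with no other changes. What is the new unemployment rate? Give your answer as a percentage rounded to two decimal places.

New unemployment rate ≈ 5.98%.

Initially, labor force = 208.01 + 13.57 = 221.58 million, so u = 13.57/221.58 = 6.12%.
After the change, employed and labor force both rise by 5.50; unemployed unchanged → E = 213.51, U = 13.57, labor force = 227.08 million.
New unemployment rate = 13.57 / 227.08 = 5.98%.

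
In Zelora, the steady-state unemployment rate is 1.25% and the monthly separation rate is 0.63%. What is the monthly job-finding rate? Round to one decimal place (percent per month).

Job-finding rate ≈ 49.8% per month.

From u* = s/(s+f): f = s·(1−u)/u.
f = 0.63 × (1 − 0.0125) / 0.0125 = 0.6221 / 0.0125 ≈ 49.8% per month.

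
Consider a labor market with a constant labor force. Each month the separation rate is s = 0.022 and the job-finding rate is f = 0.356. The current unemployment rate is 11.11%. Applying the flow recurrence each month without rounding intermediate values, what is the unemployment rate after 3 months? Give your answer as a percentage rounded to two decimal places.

Unemployment rate after three months ≈ 7.09%.

With a fixed labor force, u_{t+1} = u_t + s·(1−u_t) − f·u_t = u_t·(1−s−f) + s.
Here 1−s−f = 0.622 and s = 0.022.
u_1 = 0.111100 × 0.622 + 0.022 = 0.091104.
u_2 = 0.091104 × 0.622 + 0.022 = 0.078667.
u_3 = 0.078667 × 0.622 + 0.022 = 0.070931.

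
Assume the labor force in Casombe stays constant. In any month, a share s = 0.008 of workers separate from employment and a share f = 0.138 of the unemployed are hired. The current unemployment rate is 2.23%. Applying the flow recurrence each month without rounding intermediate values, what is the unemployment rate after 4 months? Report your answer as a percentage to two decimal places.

Unemployment rate after four months ≈ 3.75%.

With a fixed labor force, u_{t+1} = u_t + s·(1−u_t) − f·u_t = u_t·(1−s−f) + s.
Here 1−s−f = 0.854 and s = 0.008.
u_1 = 0.022300 × 0.854 + 0.008 = 0.027044.
u_2 = 0.027044 × 0.854 + 0.008 = 0.031096.
u_3 = 0.031096 × 0.854 + 0.008 = 0.034556.
u_4 = 0.034556 × 0.854 + 0.008 = 0.037511.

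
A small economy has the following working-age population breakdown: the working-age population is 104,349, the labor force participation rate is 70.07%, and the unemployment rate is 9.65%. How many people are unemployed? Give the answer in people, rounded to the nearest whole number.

Labor force = 0.7007 × 104,349 = 73,117.
Unemployed = 0.0965 × 73,117 ≈ 7,056.

About 7,056 are unemployed.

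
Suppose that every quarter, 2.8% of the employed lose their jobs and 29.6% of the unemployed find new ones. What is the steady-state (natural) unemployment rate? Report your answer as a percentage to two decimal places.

At steady state the flows balance: s·E = f·U, so U/(E+U) = s/(s+f).
u* = 2.8 / (2.8 + 29.6) = 2.8 / 32.40 = 8.64%.

Steady-state unemployment rate ≈ 8.64%.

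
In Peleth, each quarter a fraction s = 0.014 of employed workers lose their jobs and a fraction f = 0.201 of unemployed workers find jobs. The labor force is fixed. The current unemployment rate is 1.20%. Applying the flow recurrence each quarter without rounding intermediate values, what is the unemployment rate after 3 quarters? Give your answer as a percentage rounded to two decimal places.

With a fixed labor force, u_{t+1} = u_t + s·(1−u_t) − f·u_t = u_t·(1−s−f) + s.
Here 1−s−f = 0.785 and s = 0.014.
u_1 = 0.012000 × 0.785 + 0.014 = 0.023420.
u_2 = 0.023420 × 0.785 + 0.014 = 0.032385.
u_3 = 0.032385 × 0.785 + 0.014 = 0.039422.

Unemployment rate after three quarters ≈ 3.94%.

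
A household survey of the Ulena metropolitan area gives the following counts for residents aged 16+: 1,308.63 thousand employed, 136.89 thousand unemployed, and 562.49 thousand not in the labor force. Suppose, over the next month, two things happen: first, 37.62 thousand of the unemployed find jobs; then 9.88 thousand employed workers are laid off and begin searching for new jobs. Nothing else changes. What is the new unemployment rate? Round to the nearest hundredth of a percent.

New unemployment rate ≈ 7.55%.

Initially, labor force = 1,308.63 + 136.89 = 1,445.52 thousand, so u = 136.89/1,445.52 = 9.47%.
After the first change, unemployed falls and employed rises by 37.62; labor force unchanged → E = 1,346.25, U = 99.27, labor force = 1,445.52 thousand.
After the second change, employed falls and unemployed rises by 9.88; labor force unchanged → E = 1,336.37, U = 109.15, labor force = 1,445.52 thousand.
New unemployment rate = 109.15 / 1,445.52 = 7.55%.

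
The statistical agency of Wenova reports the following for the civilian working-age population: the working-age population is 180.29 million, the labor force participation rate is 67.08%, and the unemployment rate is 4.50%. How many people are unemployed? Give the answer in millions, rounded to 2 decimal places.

About 5.44 million are unemployed.

Labor force = 0.6708 × 180.29 = 120.94 million.
Unemployed = 0.0450 × 120.94 ≈ 5.44 million.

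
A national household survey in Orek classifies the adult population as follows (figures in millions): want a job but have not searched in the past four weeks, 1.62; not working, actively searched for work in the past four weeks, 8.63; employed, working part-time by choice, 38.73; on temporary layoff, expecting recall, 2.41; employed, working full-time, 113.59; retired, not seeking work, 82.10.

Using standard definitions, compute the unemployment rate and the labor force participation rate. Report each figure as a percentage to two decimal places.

Employed = 38.73 + 113.59 = 152.32 million.
Unemployed = 8.63 + 2.41 = 11.04 million (jobless and actively searching, or on temporary layoff).
Labor force = 152.32 + 11.04 = 163.36 million.
Not in labor force = 1.62 + 82.10 = 83.72 million (those not working and not actively searching are outside the labor force — including those who want a job but have given up searching).
Civilian working-age population = 163.36 + 83.72 = 247.08 million.
Unemployment rate = 11.04 / 163.36 = 6.76%.
Labor force participation rate = 163.36 / 247.08 = 66.12%.

Unemployment rate ≈ 6.76%; labor force participation rate ≈ 66.12%.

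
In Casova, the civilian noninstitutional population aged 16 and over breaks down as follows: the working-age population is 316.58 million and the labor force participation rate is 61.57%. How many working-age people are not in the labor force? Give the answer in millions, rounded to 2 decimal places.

About 121.66 million are not in the labor force.

Share not in the labor force = 1 − 0.6157 = 0.3843.
Not in labor force = 0.3843 × 316.58 ≈ 121.66 million.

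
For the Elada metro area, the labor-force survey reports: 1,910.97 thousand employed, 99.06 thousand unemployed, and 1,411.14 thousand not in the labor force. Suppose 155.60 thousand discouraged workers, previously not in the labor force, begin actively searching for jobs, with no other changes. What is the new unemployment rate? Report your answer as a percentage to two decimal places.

New unemployment rate ≈ 11.76%.

Initially, labor force = 1,910.97 + 99.06 = 2,010.03 thousand, so u = 99.06/2,010.03 = 4.93%.
After the change, unemployed and labor force both rise by 155.60 → E = 1,910.97, U = 254.66, labor force = 2,165.63 thousand.
New unemployment rate = 254.66 / 2,165.63 = 11.76%.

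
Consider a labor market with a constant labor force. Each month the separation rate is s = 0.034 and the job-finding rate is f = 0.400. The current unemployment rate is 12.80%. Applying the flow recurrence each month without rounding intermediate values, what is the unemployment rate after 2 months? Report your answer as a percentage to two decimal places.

Unemployment rate after two months ≈ 9.42%.

With a fixed labor force, u_{t+1} = u_t + s·(1−u_t) − f·u_t = u_t·(1−s−f) + s.
Here 1−s−f = 0.566 and s = 0.034.
u_1 = 0.128000 × 0.566 + 0.034 = 0.106448.
u_2 = 0.106448 × 0.566 + 0.034 = 0.094250.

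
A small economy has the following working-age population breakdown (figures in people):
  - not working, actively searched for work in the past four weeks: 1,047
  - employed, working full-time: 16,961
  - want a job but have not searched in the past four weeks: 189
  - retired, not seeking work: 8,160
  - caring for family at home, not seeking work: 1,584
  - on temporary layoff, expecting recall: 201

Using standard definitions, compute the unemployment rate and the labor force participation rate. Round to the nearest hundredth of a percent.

Employed = 16,961.
Unemployed = 1,047 + 201 = 1,248 (jobless and actively searching, or on temporary layoff).
Labor force = 16,961 + 1,248 = 18,209.
Not in labor force = 189 + 8,160 + 1,584 = 9,933 (those not working and not actively searching are outside the labor force — including those who want a job but have given up searching).
Civilian working-age population = 18,209 + 9,933 = 28,142.
Unemployment rate = 1,248 / 18,209 = 6.85%.
Labor force participation rate = 18,209 / 28,142 = 64.70%.

Unemployment rate ≈ 6.85%; labor force participation rate ≈ 64.70%.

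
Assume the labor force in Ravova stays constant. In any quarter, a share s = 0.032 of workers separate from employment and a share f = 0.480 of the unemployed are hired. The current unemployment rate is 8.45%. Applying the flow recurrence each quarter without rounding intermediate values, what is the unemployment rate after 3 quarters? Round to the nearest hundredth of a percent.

Unemployment rate after three quarters ≈ 6.51%.

With a fixed labor force, u_{t+1} = u_t + s·(1−u_t) − f·u_t = u_t·(1−s−f) + s.
Here 1−s−f = 0.488 and s = 0.032.
u_1 = 0.084500 × 0.488 + 0.032 = 0.073236.
u_2 = 0.073236 × 0.488 + 0.032 = 0.067739.
u_3 = 0.067739 × 0.488 + 0.032 = 0.065057.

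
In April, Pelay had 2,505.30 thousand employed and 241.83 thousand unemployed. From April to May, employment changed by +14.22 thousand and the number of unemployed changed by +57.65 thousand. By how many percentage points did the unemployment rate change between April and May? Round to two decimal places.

The unemployment rate changed by +1.82 percentage points.

April: labor force = 2,505.30 + 241.83 = 2,747.13; u = 241.83/2,747.13 = 8.80%.
May: labor force = 2,519.52 + 299.48 = 2,819.00; u = 299.48/2,819.00 = 10.62%.
Change = 10.62% − 8.80% = +1.82 pp.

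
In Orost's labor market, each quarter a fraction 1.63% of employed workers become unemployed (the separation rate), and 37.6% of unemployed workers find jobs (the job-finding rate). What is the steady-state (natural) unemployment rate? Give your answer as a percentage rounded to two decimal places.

At steady state the flows balance: s·E = f·U, so U/(E+U) = s/(s+f).
u* = 1.63 / (1.63 + 37.6) = 1.63 / 39.23 = 4.15%.

Steady-state unemployment rate ≈ 4.15%.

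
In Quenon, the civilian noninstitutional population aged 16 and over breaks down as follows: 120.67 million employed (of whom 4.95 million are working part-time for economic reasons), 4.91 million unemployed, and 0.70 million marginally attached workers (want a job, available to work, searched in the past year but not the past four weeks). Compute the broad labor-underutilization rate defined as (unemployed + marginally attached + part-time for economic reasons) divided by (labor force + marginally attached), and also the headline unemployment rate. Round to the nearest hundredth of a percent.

Labor force = 120.67 + 4.91 = 125.58 million.
Numerator = 4.91 + 0.70 + 4.95 = 10.56 million.
Denominator = 125.58 + 0.70 = 126.28 million.
Broad rate = 10.56 / 126.28 = 8.36%.
Headline unemployment rate = 4.91 / 125.58 = 3.91%.

Broad underutilization rate ≈ 8.36%; headline unemployment rate ≈ 3.91%.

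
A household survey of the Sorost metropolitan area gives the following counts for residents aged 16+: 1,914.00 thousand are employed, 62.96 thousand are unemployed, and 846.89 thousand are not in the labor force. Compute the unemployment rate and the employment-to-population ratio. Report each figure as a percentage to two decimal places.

Unemployment rate ≈ 3.18%; employment-population ratio ≈ 67.78%.

Labor force = employed + unemployed = 1,914.00 + 62.96 = 1,976.96 thousand.
Working-age population = 1,976.96 + 846.89 = 2,823.85 thousand.
Unemployment rate = 62.96 / 1,976.96 = 3.18%.
Employment-population ratio = 1,914.00 / 2,823.85 = 67.78%.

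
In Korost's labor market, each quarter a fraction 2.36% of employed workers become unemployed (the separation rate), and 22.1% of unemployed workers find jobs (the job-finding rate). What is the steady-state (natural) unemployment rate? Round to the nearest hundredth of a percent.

At steady state the flows balance: s·E = f·U, so U/(E+U) = s/(s+f).
u* = 2.36 / (2.36 + 22.1) = 2.36 / 24.46 = 9.65%.

Steady-state unemployment rate ≈ 9.65%.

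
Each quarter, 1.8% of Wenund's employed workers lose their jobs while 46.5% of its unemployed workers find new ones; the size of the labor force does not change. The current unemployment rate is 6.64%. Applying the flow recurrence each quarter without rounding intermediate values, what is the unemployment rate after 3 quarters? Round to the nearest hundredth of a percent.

With a fixed labor force, u_{t+1} = u_t + s·(1−u_t) − f·u_t = u_t·(1−s−f) + s.
Here 1−s−f = 0.517 and s = 0.018.
u_1 = 0.066400 × 0.517 + 0.018 = 0.052329.
u_2 = 0.052329 × 0.517 + 0.018 = 0.045054.
u_3 = 0.045054 × 0.517 + 0.018 = 0.041293.

Unemployment rate after three quarters ≈ 4.13%.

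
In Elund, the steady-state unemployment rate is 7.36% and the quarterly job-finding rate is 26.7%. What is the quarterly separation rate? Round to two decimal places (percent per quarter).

Separation rate ≈ 2.12% per quarter.

From u* = s/(s+f): s = u·f/(1−u).
s = 0.0736 × 26.7 / (1 − 0.0736) = 1.9651 / 0.9264 ≈ 2.12% per quarter.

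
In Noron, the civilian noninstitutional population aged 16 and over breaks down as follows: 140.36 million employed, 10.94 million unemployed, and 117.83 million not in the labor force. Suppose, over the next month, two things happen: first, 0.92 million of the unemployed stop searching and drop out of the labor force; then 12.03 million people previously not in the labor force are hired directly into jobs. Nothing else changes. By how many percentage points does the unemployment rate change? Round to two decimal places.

The unemployment rate changes by −1.06 percentage points.

Initially, labor force = 140.36 + 10.94 = 151.30 million, so u = 10.94/151.30 = 7.23%.
After the first change, unemployed and labor force both fall by 0.92 → E = 140.36, U = 10.02, labor force = 150.38 million.
After the second change, employed and labor force both rise by 12.03; unemployed unchanged → E = 152.39, U = 10.02, labor force = 162.41 million.
New unemployment rate = 10.02 / 162.41 = 6.17%.
Change = 6.17% − 7.23% = −1.06 percentage points.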